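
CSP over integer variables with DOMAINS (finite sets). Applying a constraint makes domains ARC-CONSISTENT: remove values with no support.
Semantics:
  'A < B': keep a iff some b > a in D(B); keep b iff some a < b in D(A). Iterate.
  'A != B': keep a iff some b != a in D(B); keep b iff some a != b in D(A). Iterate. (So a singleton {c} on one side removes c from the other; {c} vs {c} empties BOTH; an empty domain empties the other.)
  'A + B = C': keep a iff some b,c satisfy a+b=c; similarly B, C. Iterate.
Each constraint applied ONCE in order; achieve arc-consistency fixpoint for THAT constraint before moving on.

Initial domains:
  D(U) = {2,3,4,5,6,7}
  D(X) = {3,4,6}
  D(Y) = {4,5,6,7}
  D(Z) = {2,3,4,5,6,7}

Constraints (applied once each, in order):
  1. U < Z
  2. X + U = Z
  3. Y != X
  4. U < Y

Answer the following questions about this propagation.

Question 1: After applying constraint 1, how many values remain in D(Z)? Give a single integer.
Answer: 5

Derivation:
Constraint 1 (U < Z) on D(U)={2,3,4,5,6,7} D(Z)={2,3,4,5,6,7}: U {2,3,4,5,6,7}->{2,3,4,5,6}; Z {2,3,4,5,6,7}->{3,4,5,6,7}
So after constraint 1: D(Z)={3,4,5,6,7}, size = 5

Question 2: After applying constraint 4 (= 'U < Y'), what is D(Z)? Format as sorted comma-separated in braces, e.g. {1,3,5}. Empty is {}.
Answer: {5,6,7}

Derivation:
Constraint 1 (U < Z) on D(U)={2,3,4,5,6,7} D(Z)={2,3,4,5,6,7}: U {2,3,4,5,6,7}->{2,3,4,5,6}; Z {2,3,4,5,6,7}->{3,4,5,6,7}
Constraint 2 (X + U = Z) on D(X)={3,4,6} D(U)={2,3,4,5,6} D(Z)={3,4,5,6,7}: X {3,4,6}->{3,4}; U {2,3,4,5,6}->{2,3,4}; Z {3,4,5,6,7}->{5,6,7}
Constraint 3 (Y != X) on D(Y)={4,5,6,7} D(X)={3,4}: no change
Constraint 4 (U < Y) on D(U)={2,3,4} D(Y)={4,5,6,7}: no change
So after constraint 4: D(Z) = {5,6,7}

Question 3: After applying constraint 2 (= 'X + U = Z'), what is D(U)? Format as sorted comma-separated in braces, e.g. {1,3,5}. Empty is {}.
Constraint 1 (U < Z) on D(U)={2,3,4,5,6,7} D(Z)={2,3,4,5,6,7}: U {2,3,4,5,6,7}->{2,3,4,5,6}; Z {2,3,4,5,6,7}->{3,4,5,6,7}
Constraint 2 (X + U = Z) on D(X)={3,4,6} D(U)={2,3,4,5,6} D(Z)={3,4,5,6,7}: X {3,4,6}->{3,4}; U {2,3,4,5,6}->{2,3,4}; Z {3,4,5,6,7}->{5,6,7}
So after constraint 2: D(U) = {2,3,4}

Answer: {2,3,4}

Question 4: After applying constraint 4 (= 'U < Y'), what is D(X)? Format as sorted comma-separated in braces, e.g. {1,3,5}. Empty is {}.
Answer: {3,4}

Derivation:
Constraint 1 (U < Z) on D(U)={2,3,4,5,6,7} D(Z)={2,3,4,5,6,7}: U {2,3,4,5,6,7}->{2,3,4,5,6}; Z {2,3,4,5,6,7}->{3,4,5,6,7}
Constraint 2 (X + U = Z) on D(X)={3,4,6} D(U)={2,3,4,5,6} D(Z)={3,4,5,6,7}: X {3,4,6}->{3,4}; U {2,3,4,5,6}->{2,3,4}; Z {3,4,5,6,7}->{5,6,7}
Constraint 3 (Y != X) on D(Y)={4,5,6,7} D(X)={3,4}: no change
Constraint 4 (U < Y) on D(U)={2,3,4} D(Y)={4,5,6,7}: no change
So after constraint 4: D(X) = {3,4}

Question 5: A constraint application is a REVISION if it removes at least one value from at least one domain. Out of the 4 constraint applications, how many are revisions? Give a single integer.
Constraint 1 (U < Z) on D(U)={2,3,4,5,6,7} D(Z)={2,3,4,5,6,7}: U {2,3,4,5,6,7}->{2,3,4,5,6}; Z {2,3,4,5,6,7}->{3,4,5,6,7} => REVISION
Constraint 2 (X + U = Z) on D(X)={3,4,6} D(U)={2,3,4,5,6} D(Z)={3,4,5,6,7}: X {3,4,6}->{3,4}; U {2,3,4,5,6}->{2,3,4}; Z {3,4,5,6,7}->{5,6,7} => REVISION
Constraint 3 (Y != X) on D(Y)={4,5,6,7} D(X)={3,4}: no change => not a revision
Constraint 4 (U < Y) on D(U)={2,3,4} D(Y)={4,5,6,7}: no change => not a revision
Total revisions = 2

Answer: 2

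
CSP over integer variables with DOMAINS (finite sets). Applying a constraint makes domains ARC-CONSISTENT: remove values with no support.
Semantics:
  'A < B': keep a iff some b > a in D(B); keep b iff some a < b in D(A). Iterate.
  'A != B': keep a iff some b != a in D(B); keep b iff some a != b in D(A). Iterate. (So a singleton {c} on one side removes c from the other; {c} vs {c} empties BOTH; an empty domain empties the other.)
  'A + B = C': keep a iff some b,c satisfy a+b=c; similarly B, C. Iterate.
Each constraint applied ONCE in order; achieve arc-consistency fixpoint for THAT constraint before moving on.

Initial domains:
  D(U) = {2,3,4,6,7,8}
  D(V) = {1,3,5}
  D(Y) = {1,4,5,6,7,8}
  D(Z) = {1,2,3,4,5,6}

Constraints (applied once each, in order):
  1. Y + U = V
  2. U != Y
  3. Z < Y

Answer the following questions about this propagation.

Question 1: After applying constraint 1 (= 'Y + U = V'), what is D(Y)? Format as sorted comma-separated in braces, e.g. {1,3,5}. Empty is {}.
Answer: {1}

Derivation:
Constraint 1 (Y + U = V) on D(Y)={1,4,5,6,7,8} D(U)={2,3,4,6,7,8} D(V)={1,3,5}: Y {1,4,5,6,7,8}->{1}; U {2,3,4,6,7,8}->{2,4}; V {1,3,5}->{3,5}
So after constraint 1: D(Y) = {1}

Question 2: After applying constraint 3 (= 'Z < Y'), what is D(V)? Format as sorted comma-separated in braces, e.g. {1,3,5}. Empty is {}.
Answer: {3,5}

Derivation:
Constraint 1 (Y + U = V) on D(Y)={1,4,5,6,7,8} D(U)={2,3,4,6,7,8} D(V)={1,3,5}: Y {1,4,5,6,7,8}->{1}; U {2,3,4,6,7,8}->{2,4}; V {1,3,5}->{3,5}
Constraint 2 (U != Y) on D(U)={2,4} D(Y)={1}: no change
Constraint 3 (Z < Y) on D(Z)={1,2,3,4,5,6} D(Y)={1}: Z {1,2,3,4,5,6}->{}; Y {1}->{}
So after constraint 3: D(V) = {3,5}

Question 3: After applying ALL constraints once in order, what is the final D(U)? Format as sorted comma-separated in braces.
Constraint 1 (Y + U = V) on D(Y)={1,4,5,6,7,8} D(U)={2,3,4,6,7,8} D(V)={1,3,5}: Y {1,4,5,6,7,8}->{1}; U {2,3,4,6,7,8}->{2,4}; V {1,3,5}->{3,5}
Constraint 2 (U != Y) on D(U)={2,4} D(Y)={1}: no change
Constraint 3 (Z < Y) on D(Z)={1,2,3,4,5,6} D(Y)={1}: Z {1,2,3,4,5,6}->{}; Y {1}->{}
So after all 3 constraints: D(U) = {2,4}

Answer: {2,4}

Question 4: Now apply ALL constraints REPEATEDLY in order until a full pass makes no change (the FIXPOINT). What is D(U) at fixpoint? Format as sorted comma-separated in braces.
Answer: {}

Derivation:
pass 0 (initial): D(U)={2,3,4,6,7,8}
pass 1: U {2,3,4,6,7,8}->{2,4}; V {1,3,5}->{3,5}; Y {1,4,5,6,7,8}->{}; Z {1,2,3,4,5,6}->{}
pass 2: U {2,4}->{}; V {3,5}->{}
pass 3: no change
Fixpoint after 3 passes: D(U) = {}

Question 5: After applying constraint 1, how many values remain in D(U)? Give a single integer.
Answer: 2

Derivation:
Constraint 1 (Y + U = V) on D(Y)={1,4,5,6,7,8} D(U)={2,3,4,6,7,8} D(V)={1,3,5}: Y {1,4,5,6,7,8}->{1}; U {2,3,4,6,7,8}->{2,4}; V {1,3,5}->{3,5}
So after constraint 1: D(U)={2,4}, size = 2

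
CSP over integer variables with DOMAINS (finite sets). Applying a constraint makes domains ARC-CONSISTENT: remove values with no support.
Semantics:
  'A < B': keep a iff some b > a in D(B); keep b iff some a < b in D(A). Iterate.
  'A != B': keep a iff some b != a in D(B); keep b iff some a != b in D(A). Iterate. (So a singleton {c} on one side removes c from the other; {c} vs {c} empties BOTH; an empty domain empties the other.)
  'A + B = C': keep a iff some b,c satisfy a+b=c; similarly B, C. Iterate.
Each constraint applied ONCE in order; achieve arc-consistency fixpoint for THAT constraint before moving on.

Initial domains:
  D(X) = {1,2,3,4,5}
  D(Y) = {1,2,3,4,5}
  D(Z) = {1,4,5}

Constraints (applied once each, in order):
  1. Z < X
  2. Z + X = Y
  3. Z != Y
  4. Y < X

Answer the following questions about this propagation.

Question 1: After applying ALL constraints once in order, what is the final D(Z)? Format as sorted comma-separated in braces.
Constraint 1 (Z < X) on D(Z)={1,4,5} D(X)={1,2,3,4,5}: Z {1,4,5}->{1,4}; X {1,2,3,4,5}->{2,3,4,5}
Constraint 2 (Z + X = Y) on D(Z)={1,4} D(X)={2,3,4,5} D(Y)={1,2,3,4,5}: Z {1,4}->{1}; X {2,3,4,5}->{2,3,4}; Y {1,2,3,4,5}->{3,4,5}
Constraint 3 (Z != Y) on D(Z)={1} D(Y)={3,4,5}: no change
Constraint 4 (Y < X) on D(Y)={3,4,5} D(X)={2,3,4}: Y {3,4,5}->{3}; X {2,3,4}->{4}
So after all 4 constraints: D(Z) = {1}

Answer: {1}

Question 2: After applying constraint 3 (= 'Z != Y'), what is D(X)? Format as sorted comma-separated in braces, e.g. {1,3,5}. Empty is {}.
Constraint 1 (Z < X) on D(Z)={1,4,5} D(X)={1,2,3,4,5}: Z {1,4,5}->{1,4}; X {1,2,3,4,5}->{2,3,4,5}
Constraint 2 (Z + X = Y) on D(Z)={1,4} D(X)={2,3,4,5} D(Y)={1,2,3,4,5}: Z {1,4}->{1}; X {2,3,4,5}->{2,3,4}; Y {1,2,3,4,5}->{3,4,5}
Constraint 3 (Z != Y) on D(Z)={1} D(Y)={3,4,5}: no change
So after constraint 3: D(X) = {2,3,4}

Answer: {2,3,4}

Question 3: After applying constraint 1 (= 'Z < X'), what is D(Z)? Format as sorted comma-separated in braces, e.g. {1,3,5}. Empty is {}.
Answer: {1,4}

Derivation:
Constraint 1 (Z < X) on D(Z)={1,4,5} D(X)={1,2,3,4,5}: Z {1,4,5}->{1,4}; X {1,2,3,4,5}->{2,3,4,5}
So after constraint 1: D(Z) = {1,4}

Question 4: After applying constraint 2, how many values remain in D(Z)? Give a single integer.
Constraint 1 (Z < X) on D(Z)={1,4,5} D(X)={1,2,3,4,5}: Z {1,4,5}->{1,4}; X {1,2,3,4,5}->{2,3,4,5}
Constraint 2 (Z + X = Y) on D(Z)={1,4} D(X)={2,3,4,5} D(Y)={1,2,3,4,5}: Z {1,4}->{1}; X {2,3,4,5}->{2,3,4}; Y {1,2,3,4,5}->{3,4,5}
So after constraint 2: D(Z)={1}, size = 1

Answer: 1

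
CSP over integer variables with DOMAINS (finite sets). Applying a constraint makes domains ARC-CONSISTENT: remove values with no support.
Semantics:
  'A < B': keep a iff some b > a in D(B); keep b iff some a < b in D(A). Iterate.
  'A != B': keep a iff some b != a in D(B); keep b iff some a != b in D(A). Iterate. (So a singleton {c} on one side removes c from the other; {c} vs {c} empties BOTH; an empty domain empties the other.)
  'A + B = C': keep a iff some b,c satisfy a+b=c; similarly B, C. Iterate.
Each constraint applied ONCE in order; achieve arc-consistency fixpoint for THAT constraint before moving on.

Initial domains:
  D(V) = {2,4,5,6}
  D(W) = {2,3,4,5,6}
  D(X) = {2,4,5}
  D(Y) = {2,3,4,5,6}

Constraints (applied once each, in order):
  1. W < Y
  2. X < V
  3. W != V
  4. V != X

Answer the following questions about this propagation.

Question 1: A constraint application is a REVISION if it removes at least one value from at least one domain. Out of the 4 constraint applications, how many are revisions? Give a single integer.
Constraint 1 (W < Y) on D(W)={2,3,4,5,6} D(Y)={2,3,4,5,6}: W {2,3,4,5,6}->{2,3,4,5}; Y {2,3,4,5,6}->{3,4,5,6} => REVISION
Constraint 2 (X < V) on D(X)={2,4,5} D(V)={2,4,5,6}: V {2,4,5,6}->{4,5,6} => REVISION
Constraint 3 (W != V) on D(W)={2,3,4,5} D(V)={4,5,6}: no change => not a revision
Constraint 4 (V != X) on D(V)={4,5,6} D(X)={2,4,5}: no change => not a revision
Total revisions = 2

Answer: 2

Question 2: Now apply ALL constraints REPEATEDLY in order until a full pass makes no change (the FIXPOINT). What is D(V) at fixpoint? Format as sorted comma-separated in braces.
pass 0 (initial): D(V)={2,4,5,6}
pass 1: V {2,4,5,6}->{4,5,6}; W {2,3,4,5,6}->{2,3,4,5}; Y {2,3,4,5,6}->{3,4,5,6}
pass 2: no change
Fixpoint after 2 passes: D(V) = {4,5,6}

Answer: {4,5,6}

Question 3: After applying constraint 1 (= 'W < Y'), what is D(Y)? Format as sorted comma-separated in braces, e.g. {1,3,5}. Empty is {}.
Constraint 1 (W < Y) on D(W)={2,3,4,5,6} D(Y)={2,3,4,5,6}: W {2,3,4,5,6}->{2,3,4,5}; Y {2,3,4,5,6}->{3,4,5,6}
So after constraint 1: D(Y) = {3,4,5,6}

Answer: {3,4,5,6}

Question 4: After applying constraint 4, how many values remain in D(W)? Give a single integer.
Answer: 4

Derivation:
Constraint 1 (W < Y) on D(W)={2,3,4,5,6} D(Y)={2,3,4,5,6}: W {2,3,4,5,6}->{2,3,4,5}; Y {2,3,4,5,6}->{3,4,5,6}
Constraint 2 (X < V) on D(X)={2,4,5} D(V)={2,4,5,6}: V {2,4,5,6}->{4,5,6}
Constraint 3 (W != V) on D(W)={2,3,4,5} D(V)={4,5,6}: no change
Constraint 4 (V != X) on D(V)={4,5,6} D(X)={2,4,5}: no change
So after constraint 4: D(W)={2,3,4,5}, size = 4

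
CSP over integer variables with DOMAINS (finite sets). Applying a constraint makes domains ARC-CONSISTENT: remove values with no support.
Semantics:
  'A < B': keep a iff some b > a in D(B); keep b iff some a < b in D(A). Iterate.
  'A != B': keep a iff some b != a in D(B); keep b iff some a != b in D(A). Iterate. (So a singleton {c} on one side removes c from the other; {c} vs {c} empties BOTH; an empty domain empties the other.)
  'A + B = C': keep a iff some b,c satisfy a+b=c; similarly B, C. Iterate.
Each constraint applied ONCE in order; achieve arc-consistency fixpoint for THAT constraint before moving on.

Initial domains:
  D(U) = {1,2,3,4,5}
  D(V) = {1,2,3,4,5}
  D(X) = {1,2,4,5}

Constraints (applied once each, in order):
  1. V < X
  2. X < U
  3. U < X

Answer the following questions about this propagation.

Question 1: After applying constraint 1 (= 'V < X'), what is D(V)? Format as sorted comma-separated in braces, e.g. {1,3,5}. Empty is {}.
Constraint 1 (V < X) on D(V)={1,2,3,4,5} D(X)={1,2,4,5}: V {1,2,3,4,5}->{1,2,3,4}; X {1,2,4,5}->{2,4,5}
So after constraint 1: D(V) = {1,2,3,4}

Answer: {1,2,3,4}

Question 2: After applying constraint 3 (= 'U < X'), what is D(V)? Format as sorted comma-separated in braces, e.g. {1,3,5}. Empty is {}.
Constraint 1 (V < X) on D(V)={1,2,3,4,5} D(X)={1,2,4,5}: V {1,2,3,4,5}->{1,2,3,4}; X {1,2,4,5}->{2,4,5}
Constraint 2 (X < U) on D(X)={2,4,5} D(U)={1,2,3,4,5}: X {2,4,5}->{2,4}; U {1,2,3,4,5}->{3,4,5}
Constraint 3 (U < X) on D(U)={3,4,5} D(X)={2,4}: U {3,4,5}->{3}; X {2,4}->{4}
So after constraint 3: D(V) = {1,2,3,4}

Answer: {1,2,3,4}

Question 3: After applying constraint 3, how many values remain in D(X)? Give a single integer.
Answer: 1

Derivation:
Constraint 1 (V < X) on D(V)={1,2,3,4,5} D(X)={1,2,4,5}: V {1,2,3,4,5}->{1,2,3,4}; X {1,2,4,5}->{2,4,5}
Constraint 2 (X < U) on D(X)={2,4,5} D(U)={1,2,3,4,5}: X {2,4,5}->{2,4}; U {1,2,3,4,5}->{3,4,5}
Constraint 3 (U < X) on D(U)={3,4,5} D(X)={2,4}: U {3,4,5}->{3}; X {2,4}->{4}
So after constraint 3: D(X)={4}, size = 1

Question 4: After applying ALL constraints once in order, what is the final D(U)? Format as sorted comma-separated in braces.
Answer: {3}

Derivation:
Constraint 1 (V < X) on D(V)={1,2,3,4,5} D(X)={1,2,4,5}: V {1,2,3,4,5}->{1,2,3,4}; X {1,2,4,5}->{2,4,5}
Constraint 2 (X < U) on D(X)={2,4,5} D(U)={1,2,3,4,5}: X {2,4,5}->{2,4}; U {1,2,3,4,5}->{3,4,5}
Constraint 3 (U < X) on D(U)={3,4,5} D(X)={2,4}: U {3,4,5}->{3}; X {2,4}->{4}
So after all 3 constraints: D(U) = {3}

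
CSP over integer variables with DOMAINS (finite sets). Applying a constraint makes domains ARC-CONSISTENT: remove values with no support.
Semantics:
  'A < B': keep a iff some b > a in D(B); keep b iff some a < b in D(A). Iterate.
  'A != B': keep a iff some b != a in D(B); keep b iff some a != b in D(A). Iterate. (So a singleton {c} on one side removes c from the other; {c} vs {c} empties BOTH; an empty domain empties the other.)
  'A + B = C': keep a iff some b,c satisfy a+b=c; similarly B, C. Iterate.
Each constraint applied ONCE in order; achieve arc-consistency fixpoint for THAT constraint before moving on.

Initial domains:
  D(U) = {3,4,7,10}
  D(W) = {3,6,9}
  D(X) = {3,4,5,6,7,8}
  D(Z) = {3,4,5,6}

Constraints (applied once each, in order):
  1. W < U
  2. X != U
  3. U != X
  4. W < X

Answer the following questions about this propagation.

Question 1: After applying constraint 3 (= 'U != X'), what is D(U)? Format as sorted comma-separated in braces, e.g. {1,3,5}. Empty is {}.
Answer: {4,7,10}

Derivation:
Constraint 1 (W < U) on D(W)={3,6,9} D(U)={3,4,7,10}: U {3,4,7,10}->{4,7,10}
Constraint 2 (X != U) on D(X)={3,4,5,6,7,8} D(U)={4,7,10}: no change
Constraint 3 (U != X) on D(U)={4,7,10} D(X)={3,4,5,6,7,8}: no change
So after constraint 3: D(U) = {4,7,10}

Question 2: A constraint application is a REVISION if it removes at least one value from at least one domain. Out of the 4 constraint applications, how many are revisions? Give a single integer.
Answer: 2

Derivation:
Constraint 1 (W < U) on D(W)={3,6,9} D(U)={3,4,7,10}: U {3,4,7,10}->{4,7,10} => REVISION
Constraint 2 (X != U) on D(X)={3,4,5,6,7,8} D(U)={4,7,10}: no change => not a revision
Constraint 3 (U != X) on D(U)={4,7,10} D(X)={3,4,5,6,7,8}: no change => not a revision
Constraint 4 (W < X) on D(W)={3,6,9} D(X)={3,4,5,6,7,8}: W {3,6,9}->{3,6}; X {3,4,5,6,7,8}->{4,5,6,7,8} => REVISION
Total revisions = 2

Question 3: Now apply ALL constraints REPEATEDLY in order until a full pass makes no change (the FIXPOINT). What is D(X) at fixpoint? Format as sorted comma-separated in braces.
pass 0 (initial): D(X)={3,4,5,6,7,8}
pass 1: U {3,4,7,10}->{4,7,10}; W {3,6,9}->{3,6}; X {3,4,5,6,7,8}->{4,5,6,7,8}
pass 2: no change
Fixpoint after 2 passes: D(X) = {4,5,6,7,8}

Answer: {4,5,6,7,8}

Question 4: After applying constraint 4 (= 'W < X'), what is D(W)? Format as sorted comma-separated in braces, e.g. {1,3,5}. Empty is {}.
Answer: {3,6}

Derivation:
Constraint 1 (W < U) on D(W)={3,6,9} D(U)={3,4,7,10}: U {3,4,7,10}->{4,7,10}
Constraint 2 (X != U) on D(X)={3,4,5,6,7,8} D(U)={4,7,10}: no change
Constraint 3 (U != X) on D(U)={4,7,10} D(X)={3,4,5,6,7,8}: no change
Constraint 4 (W < X) on D(W)={3,6,9} D(X)={3,4,5,6,7,8}: W {3,6,9}->{3,6}; X {3,4,5,6,7,8}->{4,5,6,7,8}
So after constraint 4: D(W) = {3,6}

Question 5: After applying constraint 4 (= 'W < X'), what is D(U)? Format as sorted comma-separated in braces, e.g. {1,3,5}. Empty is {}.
Constraint 1 (W < U) on D(W)={3,6,9} D(U)={3,4,7,10}: U {3,4,7,10}->{4,7,10}
Constraint 2 (X != U) on D(X)={3,4,5,6,7,8} D(U)={4,7,10}: no change
Constraint 3 (U != X) on D(U)={4,7,10} D(X)={3,4,5,6,7,8}: no change
Constraint 4 (W < X) on D(W)={3,6,9} D(X)={3,4,5,6,7,8}: W {3,6,9}->{3,6}; X {3,4,5,6,7,8}->{4,5,6,7,8}
So after constraint 4: D(U) = {4,7,10}

Answer: {4,7,10}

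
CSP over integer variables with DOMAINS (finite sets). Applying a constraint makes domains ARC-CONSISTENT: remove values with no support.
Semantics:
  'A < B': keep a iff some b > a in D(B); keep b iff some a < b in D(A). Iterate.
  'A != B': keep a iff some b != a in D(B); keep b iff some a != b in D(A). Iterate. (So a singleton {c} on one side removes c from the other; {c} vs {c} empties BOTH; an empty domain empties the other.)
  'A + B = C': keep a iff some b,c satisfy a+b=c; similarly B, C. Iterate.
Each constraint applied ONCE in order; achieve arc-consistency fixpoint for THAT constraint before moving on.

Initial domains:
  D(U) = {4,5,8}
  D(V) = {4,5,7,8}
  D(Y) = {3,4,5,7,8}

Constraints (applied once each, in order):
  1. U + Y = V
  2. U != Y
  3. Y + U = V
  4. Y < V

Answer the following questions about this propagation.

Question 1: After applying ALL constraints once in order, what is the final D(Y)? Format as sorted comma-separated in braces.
Constraint 1 (U + Y = V) on D(U)={4,5,8} D(Y)={3,4,5,7,8} D(V)={4,5,7,8}: U {4,5,8}->{4,5}; Y {3,4,5,7,8}->{3,4}; V {4,5,7,8}->{7,8}
Constraint 2 (U != Y) on D(U)={4,5} D(Y)={3,4}: no change
Constraint 3 (Y + U = V) on D(Y)={3,4} D(U)={4,5} D(V)={7,8}: no change
Constraint 4 (Y < V) on D(Y)={3,4} D(V)={7,8}: no change
So after all 4 constraints: D(Y) = {3,4}

Answer: {3,4}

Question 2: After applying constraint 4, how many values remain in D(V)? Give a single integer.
Constraint 1 (U + Y = V) on D(U)={4,5,8} D(Y)={3,4,5,7,8} D(V)={4,5,7,8}: U {4,5,8}->{4,5}; Y {3,4,5,7,8}->{3,4}; V {4,5,7,8}->{7,8}
Constraint 2 (U != Y) on D(U)={4,5} D(Y)={3,4}: no change
Constraint 3 (Y + U = V) on D(Y)={3,4} D(U)={4,5} D(V)={7,8}: no change
Constraint 4 (Y < V) on D(Y)={3,4} D(V)={7,8}: no change
So after constraint 4: D(V)={7,8}, size = 2

Answer: 2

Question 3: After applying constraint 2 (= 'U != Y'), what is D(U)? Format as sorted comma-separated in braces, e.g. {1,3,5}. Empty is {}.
Answer: {4,5}

Derivation:
Constraint 1 (U + Y = V) on D(U)={4,5,8} D(Y)={3,4,5,7,8} D(V)={4,5,7,8}: U {4,5,8}->{4,5}; Y {3,4,5,7,8}->{3,4}; V {4,5,7,8}->{7,8}
Constraint 2 (U != Y) on D(U)={4,5} D(Y)={3,4}: no change
So after constraint 2: D(U) = {4,5}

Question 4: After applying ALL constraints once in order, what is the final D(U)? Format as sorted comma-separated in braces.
Constraint 1 (U + Y = V) on D(U)={4,5,8} D(Y)={3,4,5,7,8} D(V)={4,5,7,8}: U {4,5,8}->{4,5}; Y {3,4,5,7,8}->{3,4}; V {4,5,7,8}->{7,8}
Constraint 2 (U != Y) on D(U)={4,5} D(Y)={3,4}: no change
Constraint 3 (Y + U = V) on D(Y)={3,4} D(U)={4,5} D(V)={7,8}: no change
Constraint 4 (Y < V) on D(Y)={3,4} D(V)={7,8}: no change
So after all 4 constraints: D(U) = {4,5}

Answer: {4,5}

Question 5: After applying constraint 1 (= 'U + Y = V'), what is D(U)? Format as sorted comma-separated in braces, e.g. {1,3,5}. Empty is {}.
Answer: {4,5}

Derivation:
Constraint 1 (U + Y = V) on D(U)={4,5,8} D(Y)={3,4,5,7,8} D(V)={4,5,7,8}: U {4,5,8}->{4,5}; Y {3,4,5,7,8}->{3,4}; V {4,5,7,8}->{7,8}
So after constraint 1: D(U) = {4,5}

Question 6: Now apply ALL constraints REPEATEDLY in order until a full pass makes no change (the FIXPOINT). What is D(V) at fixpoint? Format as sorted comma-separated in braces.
Answer: {7,8}

Derivation:
pass 0 (initial): D(V)={4,5,7,8}
pass 1: U {4,5,8}->{4,5}; V {4,5,7,8}->{7,8}; Y {3,4,5,7,8}->{3,4}
pass 2: no change
Fixpoint after 2 passes: D(V) = {7,8}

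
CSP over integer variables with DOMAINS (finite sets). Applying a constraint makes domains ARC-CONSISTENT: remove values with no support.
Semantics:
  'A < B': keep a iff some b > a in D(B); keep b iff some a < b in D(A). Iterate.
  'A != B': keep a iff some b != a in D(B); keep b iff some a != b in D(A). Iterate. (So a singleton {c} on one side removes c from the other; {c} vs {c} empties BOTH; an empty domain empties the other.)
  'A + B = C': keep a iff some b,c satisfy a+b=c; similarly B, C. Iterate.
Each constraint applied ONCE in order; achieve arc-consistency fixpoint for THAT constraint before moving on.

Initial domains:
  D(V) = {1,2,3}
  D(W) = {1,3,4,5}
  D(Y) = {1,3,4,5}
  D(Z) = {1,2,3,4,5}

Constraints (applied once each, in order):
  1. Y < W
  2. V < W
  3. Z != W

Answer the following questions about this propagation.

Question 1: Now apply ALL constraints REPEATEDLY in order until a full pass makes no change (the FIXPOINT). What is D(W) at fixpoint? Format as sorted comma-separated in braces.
pass 0 (initial): D(W)={1,3,4,5}
pass 1: W {1,3,4,5}->{3,4,5}; Y {1,3,4,5}->{1,3,4}
pass 2: no change
Fixpoint after 2 passes: D(W) = {3,4,5}

Answer: {3,4,5}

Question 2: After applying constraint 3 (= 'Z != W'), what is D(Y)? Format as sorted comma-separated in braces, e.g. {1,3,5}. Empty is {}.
Answer: {1,3,4}

Derivation:
Constraint 1 (Y < W) on D(Y)={1,3,4,5} D(W)={1,3,4,5}: Y {1,3,4,5}->{1,3,4}; W {1,3,4,5}->{3,4,5}
Constraint 2 (V < W) on D(V)={1,2,3} D(W)={3,4,5}: no change
Constraint 3 (Z != W) on D(Z)={1,2,3,4,5} D(W)={3,4,5}: no change
So after constraint 3: D(Y) = {1,3,4}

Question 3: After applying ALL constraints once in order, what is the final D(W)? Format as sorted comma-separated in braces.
Constraint 1 (Y < W) on D(Y)={1,3,4,5} D(W)={1,3,4,5}: Y {1,3,4,5}->{1,3,4}; W {1,3,4,5}->{3,4,5}
Constraint 2 (V < W) on D(V)={1,2,3} D(W)={3,4,5}: no change
Constraint 3 (Z != W) on D(Z)={1,2,3,4,5} D(W)={3,4,5}: no change
So after all 3 constraints: D(W) = {3,4,5}

Answer: {3,4,5}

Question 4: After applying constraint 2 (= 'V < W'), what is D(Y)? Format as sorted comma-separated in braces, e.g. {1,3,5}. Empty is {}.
Constraint 1 (Y < W) on D(Y)={1,3,4,5} D(W)={1,3,4,5}: Y {1,3,4,5}->{1,3,4}; W {1,3,4,5}->{3,4,5}
Constraint 2 (V < W) on D(V)={1,2,3} D(W)={3,4,5}: no change
So after constraint 2: D(Y) = {1,3,4}

Answer: {1,3,4}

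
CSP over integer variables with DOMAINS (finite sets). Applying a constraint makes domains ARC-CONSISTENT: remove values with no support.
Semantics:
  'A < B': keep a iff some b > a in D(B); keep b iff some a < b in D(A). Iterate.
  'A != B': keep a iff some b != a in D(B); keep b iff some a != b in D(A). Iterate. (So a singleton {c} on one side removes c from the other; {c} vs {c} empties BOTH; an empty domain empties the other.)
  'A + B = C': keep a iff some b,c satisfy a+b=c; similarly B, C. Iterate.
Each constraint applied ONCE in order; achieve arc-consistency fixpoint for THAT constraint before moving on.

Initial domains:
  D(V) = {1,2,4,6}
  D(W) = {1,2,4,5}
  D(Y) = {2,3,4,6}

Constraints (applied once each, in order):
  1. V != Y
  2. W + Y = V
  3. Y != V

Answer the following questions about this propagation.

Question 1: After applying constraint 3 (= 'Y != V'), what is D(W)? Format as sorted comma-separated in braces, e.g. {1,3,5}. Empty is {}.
Constraint 1 (V != Y) on D(V)={1,2,4,6} D(Y)={2,3,4,6}: no change
Constraint 2 (W + Y = V) on D(W)={1,2,4,5} D(Y)={2,3,4,6} D(V)={1,2,4,6}: W {1,2,4,5}->{1,2,4}; Y {2,3,4,6}->{2,3,4}; V {1,2,4,6}->{4,6}
Constraint 3 (Y != V) on D(Y)={2,3,4} D(V)={4,6}: no change
So after constraint 3: D(W) = {1,2,4}

Answer: {1,2,4}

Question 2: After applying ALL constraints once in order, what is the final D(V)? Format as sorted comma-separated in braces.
Answer: {4,6}

Derivation:
Constraint 1 (V != Y) on D(V)={1,2,4,6} D(Y)={2,3,4,6}: no change
Constraint 2 (W + Y = V) on D(W)={1,2,4,5} D(Y)={2,3,4,6} D(V)={1,2,4,6}: W {1,2,4,5}->{1,2,4}; Y {2,3,4,6}->{2,3,4}; V {1,2,4,6}->{4,6}
Constraint 3 (Y != V) on D(Y)={2,3,4} D(V)={4,6}: no change
So after all 3 constraints: D(V) = {4,6}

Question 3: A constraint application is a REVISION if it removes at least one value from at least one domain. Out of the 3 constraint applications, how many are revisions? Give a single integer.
Answer: 1

Derivation:
Constraint 1 (V != Y) on D(V)={1,2,4,6} D(Y)={2,3,4,6}: no change => not a revision
Constraint 2 (W + Y = V) on D(W)={1,2,4,5} D(Y)={2,3,4,6} D(V)={1,2,4,6}: W {1,2,4,5}->{1,2,4}; Y {2,3,4,6}->{2,3,4}; V {1,2,4,6}->{4,6} => REVISION
Constraint 3 (Y != V) on D(Y)={2,3,4} D(V)={4,6}: no change => not a revision
Total revisions = 1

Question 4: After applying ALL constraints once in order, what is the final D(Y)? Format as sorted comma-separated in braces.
Constraint 1 (V != Y) on D(V)={1,2,4,6} D(Y)={2,3,4,6}: no change
Constraint 2 (W + Y = V) on D(W)={1,2,4,5} D(Y)={2,3,4,6} D(V)={1,2,4,6}: W {1,2,4,5}->{1,2,4}; Y {2,3,4,6}->{2,3,4}; V {1,2,4,6}->{4,6}
Constraint 3 (Y != V) on D(Y)={2,3,4} D(V)={4,6}: no change
So after all 3 constraints: D(Y) = {2,3,4}

Answer: {2,3,4}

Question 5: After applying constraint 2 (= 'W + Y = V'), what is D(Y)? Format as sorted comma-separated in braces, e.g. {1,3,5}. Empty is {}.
Constraint 1 (V != Y) on D(V)={1,2,4,6} D(Y)={2,3,4,6}: no change
Constraint 2 (W + Y = V) on D(W)={1,2,4,5} D(Y)={2,3,4,6} D(V)={1,2,4,6}: W {1,2,4,5}->{1,2,4}; Y {2,3,4,6}->{2,3,4}; V {1,2,4,6}->{4,6}
So after constraint 2: D(Y) = {2,3,4}

Answer: {2,3,4}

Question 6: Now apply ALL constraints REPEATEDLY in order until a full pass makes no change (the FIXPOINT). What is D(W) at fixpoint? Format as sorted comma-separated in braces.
pass 0 (initial): D(W)={1,2,4,5}
pass 1: V {1,2,4,6}->{4,6}; W {1,2,4,5}->{1,2,4}; Y {2,3,4,6}->{2,3,4}
pass 2: no change
Fixpoint after 2 passes: D(W) = {1,2,4}

Answer: {1,2,4}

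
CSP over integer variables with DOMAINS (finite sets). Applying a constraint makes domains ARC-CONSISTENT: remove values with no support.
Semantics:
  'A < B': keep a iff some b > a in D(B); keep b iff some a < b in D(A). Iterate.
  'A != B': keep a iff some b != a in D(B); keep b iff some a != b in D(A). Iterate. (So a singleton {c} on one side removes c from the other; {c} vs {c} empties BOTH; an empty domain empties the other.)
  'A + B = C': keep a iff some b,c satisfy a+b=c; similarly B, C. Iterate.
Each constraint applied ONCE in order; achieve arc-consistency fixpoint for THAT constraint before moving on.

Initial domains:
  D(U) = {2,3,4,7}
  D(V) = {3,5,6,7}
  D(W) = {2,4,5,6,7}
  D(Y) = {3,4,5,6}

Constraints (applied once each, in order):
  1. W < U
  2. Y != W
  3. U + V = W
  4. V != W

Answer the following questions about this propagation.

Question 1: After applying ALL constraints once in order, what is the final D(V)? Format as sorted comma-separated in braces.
Constraint 1 (W < U) on D(W)={2,4,5,6,7} D(U)={2,3,4,7}: W {2,4,5,6,7}->{2,4,5,6}; U {2,3,4,7}->{3,4,7}
Constraint 2 (Y != W) on D(Y)={3,4,5,6} D(W)={2,4,5,6}: no change
Constraint 3 (U + V = W) on D(U)={3,4,7} D(V)={3,5,6,7} D(W)={2,4,5,6}: U {3,4,7}->{3}; V {3,5,6,7}->{3}; W {2,4,5,6}->{6}
Constraint 4 (V != W) on D(V)={3} D(W)={6}: no change
So after all 4 constraints: D(V) = {3}

Answer: {3}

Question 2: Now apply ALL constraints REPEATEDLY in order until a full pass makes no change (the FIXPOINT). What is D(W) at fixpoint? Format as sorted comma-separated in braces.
Answer: {}

Derivation:
pass 0 (initial): D(W)={2,4,5,6,7}
pass 1: U {2,3,4,7}->{3}; V {3,5,6,7}->{3}; W {2,4,5,6,7}->{6}
pass 2: U {3}->{}; V {3}->{}; W {6}->{}; Y {3,4,5,6}->{}
pass 3: no change
Fixpoint after 3 passes: D(W) = {}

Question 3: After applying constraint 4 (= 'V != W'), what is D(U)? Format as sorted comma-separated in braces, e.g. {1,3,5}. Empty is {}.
Answer: {3}

Derivation:
Constraint 1 (W < U) on D(W)={2,4,5,6,7} D(U)={2,3,4,7}: W {2,4,5,6,7}->{2,4,5,6}; U {2,3,4,7}->{3,4,7}
Constraint 2 (Y != W) on D(Y)={3,4,5,6} D(W)={2,4,5,6}: no change
Constraint 3 (U + V = W) on D(U)={3,4,7} D(V)={3,5,6,7} D(W)={2,4,5,6}: U {3,4,7}->{3}; V {3,5,6,7}->{3}; W {2,4,5,6}->{6}
Constraint 4 (V != W) on D(V)={3} D(W)={6}: no change
So after constraint 4: D(U) = {3}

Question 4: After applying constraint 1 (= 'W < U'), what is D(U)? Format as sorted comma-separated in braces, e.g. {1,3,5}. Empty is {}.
Constraint 1 (W < U) on D(W)={2,4,5,6,7} D(U)={2,3,4,7}: W {2,4,5,6,7}->{2,4,5,6}; U {2,3,4,7}->{3,4,7}
So after constraint 1: D(U) = {3,4,7}

Answer: {3,4,7}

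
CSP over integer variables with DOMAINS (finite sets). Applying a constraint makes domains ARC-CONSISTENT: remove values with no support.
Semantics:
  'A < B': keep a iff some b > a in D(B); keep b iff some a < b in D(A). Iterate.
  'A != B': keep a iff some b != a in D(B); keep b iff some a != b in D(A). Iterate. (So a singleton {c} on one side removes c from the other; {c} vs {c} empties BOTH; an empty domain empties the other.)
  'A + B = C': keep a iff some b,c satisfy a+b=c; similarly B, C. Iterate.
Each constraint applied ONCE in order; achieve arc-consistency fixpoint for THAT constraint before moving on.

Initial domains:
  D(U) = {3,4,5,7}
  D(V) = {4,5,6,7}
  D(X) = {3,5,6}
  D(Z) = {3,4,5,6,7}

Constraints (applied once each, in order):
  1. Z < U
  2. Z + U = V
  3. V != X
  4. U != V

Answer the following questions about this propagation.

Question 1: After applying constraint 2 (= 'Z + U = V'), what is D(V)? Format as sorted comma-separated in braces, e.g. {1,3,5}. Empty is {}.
Answer: {7}

Derivation:
Constraint 1 (Z < U) on D(Z)={3,4,5,6,7} D(U)={3,4,5,7}: Z {3,4,5,6,7}->{3,4,5,6}; U {3,4,5,7}->{4,5,7}
Constraint 2 (Z + U = V) on D(Z)={3,4,5,6} D(U)={4,5,7} D(V)={4,5,6,7}: Z {3,4,5,6}->{3}; U {4,5,7}->{4}; V {4,5,6,7}->{7}
So after constraint 2: D(V) = {7}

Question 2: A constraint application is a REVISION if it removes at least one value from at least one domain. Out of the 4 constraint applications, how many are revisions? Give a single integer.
Constraint 1 (Z < U) on D(Z)={3,4,5,6,7} D(U)={3,4,5,7}: Z {3,4,5,6,7}->{3,4,5,6}; U {3,4,5,7}->{4,5,7} => REVISION
Constraint 2 (Z + U = V) on D(Z)={3,4,5,6} D(U)={4,5,7} D(V)={4,5,6,7}: Z {3,4,5,6}->{3}; U {4,5,7}->{4}; V {4,5,6,7}->{7} => REVISION
Constraint 3 (V != X) on D(V)={7} D(X)={3,5,6}: no change => not a revision
Constraint 4 (U != V) on D(U)={4} D(V)={7}: no change => not a revision
Total revisions = 2

Answer: 2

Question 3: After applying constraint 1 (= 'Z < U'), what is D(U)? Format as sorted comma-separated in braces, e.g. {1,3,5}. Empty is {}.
Answer: {4,5,7}

Derivation:
Constraint 1 (Z < U) on D(Z)={3,4,5,6,7} D(U)={3,4,5,7}: Z {3,4,5,6,7}->{3,4,5,6}; U {3,4,5,7}->{4,5,7}
So after constraint 1: D(U) = {4,5,7}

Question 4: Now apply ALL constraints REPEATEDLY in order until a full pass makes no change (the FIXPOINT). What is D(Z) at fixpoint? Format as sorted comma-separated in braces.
pass 0 (initial): D(Z)={3,4,5,6,7}
pass 1: U {3,4,5,7}->{4}; V {4,5,6,7}->{7}; Z {3,4,5,6,7}->{3}
pass 2: no change
Fixpoint after 2 passes: D(Z) = {3}

Answer: {3}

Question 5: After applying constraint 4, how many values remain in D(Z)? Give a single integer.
Answer: 1

Derivation:
Constraint 1 (Z < U) on D(Z)={3,4,5,6,7} D(U)={3,4,5,7}: Z {3,4,5,6,7}->{3,4,5,6}; U {3,4,5,7}->{4,5,7}
Constraint 2 (Z + U = V) on D(Z)={3,4,5,6} D(U)={4,5,7} D(V)={4,5,6,7}: Z {3,4,5,6}->{3}; U {4,5,7}->{4}; V {4,5,6,7}->{7}
Constraint 3 (V != X) on D(V)={7} D(X)={3,5,6}: no change
Constraint 4 (U != V) on D(U)={4} D(V)={7}: no change
So after constraint 4: D(Z)={3}, size = 1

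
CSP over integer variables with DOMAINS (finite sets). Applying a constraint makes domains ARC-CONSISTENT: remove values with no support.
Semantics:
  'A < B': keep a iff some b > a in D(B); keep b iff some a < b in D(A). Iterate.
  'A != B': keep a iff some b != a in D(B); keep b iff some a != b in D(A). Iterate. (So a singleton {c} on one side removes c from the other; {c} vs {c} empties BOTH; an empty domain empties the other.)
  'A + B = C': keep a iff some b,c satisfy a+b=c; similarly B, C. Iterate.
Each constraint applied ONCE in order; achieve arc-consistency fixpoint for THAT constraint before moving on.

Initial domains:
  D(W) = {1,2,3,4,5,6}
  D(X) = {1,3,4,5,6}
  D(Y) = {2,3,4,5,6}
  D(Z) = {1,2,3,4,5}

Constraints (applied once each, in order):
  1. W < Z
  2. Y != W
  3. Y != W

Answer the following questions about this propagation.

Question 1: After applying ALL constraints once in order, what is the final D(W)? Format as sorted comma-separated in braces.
Answer: {1,2,3,4}

Derivation:
Constraint 1 (W < Z) on D(W)={1,2,3,4,5,6} D(Z)={1,2,3,4,5}: W {1,2,3,4,5,6}->{1,2,3,4}; Z {1,2,3,4,5}->{2,3,4,5}
Constraint 2 (Y != W) on D(Y)={2,3,4,5,6} D(W)={1,2,3,4}: no change
Constraint 3 (Y != W) on D(Y)={2,3,4,5,6} D(W)={1,2,3,4}: no change
So after all 3 constraints: D(W) = {1,2,3,4}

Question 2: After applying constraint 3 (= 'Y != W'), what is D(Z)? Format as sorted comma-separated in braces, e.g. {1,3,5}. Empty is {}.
Constraint 1 (W < Z) on D(W)={1,2,3,4,5,6} D(Z)={1,2,3,4,5}: W {1,2,3,4,5,6}->{1,2,3,4}; Z {1,2,3,4,5}->{2,3,4,5}
Constraint 2 (Y != W) on D(Y)={2,3,4,5,6} D(W)={1,2,3,4}: no change
Constraint 3 (Y != W) on D(Y)={2,3,4,5,6} D(W)={1,2,3,4}: no change
So after constraint 3: D(Z) = {2,3,4,5}

Answer: {2,3,4,5}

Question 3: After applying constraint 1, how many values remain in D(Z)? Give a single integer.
Answer: 4

Derivation:
Constraint 1 (W < Z) on D(W)={1,2,3,4,5,6} D(Z)={1,2,3,4,5}: W {1,2,3,4,5,6}->{1,2,3,4}; Z {1,2,3,4,5}->{2,3,4,5}
So after constraint 1: D(Z)={2,3,4,5}, size = 4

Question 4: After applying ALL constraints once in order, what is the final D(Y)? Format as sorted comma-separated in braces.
Answer: {2,3,4,5,6}

Derivation:
Constraint 1 (W < Z) on D(W)={1,2,3,4,5,6} D(Z)={1,2,3,4,5}: W {1,2,3,4,5,6}->{1,2,3,4}; Z {1,2,3,4,5}->{2,3,4,5}
Constraint 2 (Y != W) on D(Y)={2,3,4,5,6} D(W)={1,2,3,4}: no change
Constraint 3 (Y != W) on D(Y)={2,3,4,5,6} D(W)={1,2,3,4}: no change
So after all 3 constraints: D(Y) = {2,3,4,5,6}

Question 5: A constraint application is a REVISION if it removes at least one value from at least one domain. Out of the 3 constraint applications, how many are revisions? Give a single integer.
Constraint 1 (W < Z) on D(W)={1,2,3,4,5,6} D(Z)={1,2,3,4,5}: W {1,2,3,4,5,6}->{1,2,3,4}; Z {1,2,3,4,5}->{2,3,4,5} => REVISION
Constraint 2 (Y != W) on D(Y)={2,3,4,5,6} D(W)={1,2,3,4}: no change => not a revision
Constraint 3 (Y != W) on D(Y)={2,3,4,5,6} D(W)={1,2,3,4}: no change => not a revision
Total revisions = 1

Answer: 1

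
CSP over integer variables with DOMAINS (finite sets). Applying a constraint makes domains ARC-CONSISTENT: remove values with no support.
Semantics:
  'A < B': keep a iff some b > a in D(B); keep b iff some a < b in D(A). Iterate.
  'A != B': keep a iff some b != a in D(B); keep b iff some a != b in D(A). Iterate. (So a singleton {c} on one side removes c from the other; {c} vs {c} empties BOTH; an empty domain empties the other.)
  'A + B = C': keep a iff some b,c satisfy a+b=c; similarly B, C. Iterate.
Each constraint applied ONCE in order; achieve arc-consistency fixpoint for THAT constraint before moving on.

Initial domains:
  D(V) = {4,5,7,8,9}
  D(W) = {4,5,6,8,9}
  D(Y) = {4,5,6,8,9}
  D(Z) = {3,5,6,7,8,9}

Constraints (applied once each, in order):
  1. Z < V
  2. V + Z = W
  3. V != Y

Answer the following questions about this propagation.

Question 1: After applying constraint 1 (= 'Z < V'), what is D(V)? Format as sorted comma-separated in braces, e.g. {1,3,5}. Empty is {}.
Answer: {4,5,7,8,9}

Derivation:
Constraint 1 (Z < V) on D(Z)={3,5,6,7,8,9} D(V)={4,5,7,8,9}: Z {3,5,6,7,8,9}->{3,5,6,7,8}
So after constraint 1: D(V) = {4,5,7,8,9}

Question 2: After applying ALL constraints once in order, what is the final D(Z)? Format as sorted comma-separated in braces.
Constraint 1 (Z < V) on D(Z)={3,5,6,7,8,9} D(V)={4,5,7,8,9}: Z {3,5,6,7,8,9}->{3,5,6,7,8}
Constraint 2 (V + Z = W) on D(V)={4,5,7,8,9} D(Z)={3,5,6,7,8} D(W)={4,5,6,8,9}: V {4,5,7,8,9}->{4,5}; Z {3,5,6,7,8}->{3,5}; W {4,5,6,8,9}->{8,9}
Constraint 3 (V != Y) on D(V)={4,5} D(Y)={4,5,6,8,9}: no change
So after all 3 constraints: D(Z) = {3,5}

Answer: {3,5}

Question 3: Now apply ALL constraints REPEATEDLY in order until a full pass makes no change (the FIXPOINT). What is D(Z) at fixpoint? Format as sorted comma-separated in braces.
pass 0 (initial): D(Z)={3,5,6,7,8,9}
pass 1: V {4,5,7,8,9}->{4,5}; W {4,5,6,8,9}->{8,9}; Z {3,5,6,7,8,9}->{3,5}
pass 2: V {4,5}->{5}; W {8,9}->{8}; Y {4,5,6,8,9}->{4,6,8,9}; Z {3,5}->{3}
pass 3: no change
Fixpoint after 3 passes: D(Z) = {3}

Answer: {3}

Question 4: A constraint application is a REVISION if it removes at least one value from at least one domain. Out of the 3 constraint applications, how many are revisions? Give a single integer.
Answer: 2

Derivation:
Constraint 1 (Z < V) on D(Z)={3,5,6,7,8,9} D(V)={4,5,7,8,9}: Z {3,5,6,7,8,9}->{3,5,6,7,8} => REVISION
Constraint 2 (V + Z = W) on D(V)={4,5,7,8,9} D(Z)={3,5,6,7,8} D(W)={4,5,6,8,9}: V {4,5,7,8,9}->{4,5}; Z {3,5,6,7,8}->{3,5}; W {4,5,6,8,9}->{8,9} => REVISION
Constraint 3 (V != Y) on D(V)={4,5} D(Y)={4,5,6,8,9}: no change => not a revision
Total revisions = 2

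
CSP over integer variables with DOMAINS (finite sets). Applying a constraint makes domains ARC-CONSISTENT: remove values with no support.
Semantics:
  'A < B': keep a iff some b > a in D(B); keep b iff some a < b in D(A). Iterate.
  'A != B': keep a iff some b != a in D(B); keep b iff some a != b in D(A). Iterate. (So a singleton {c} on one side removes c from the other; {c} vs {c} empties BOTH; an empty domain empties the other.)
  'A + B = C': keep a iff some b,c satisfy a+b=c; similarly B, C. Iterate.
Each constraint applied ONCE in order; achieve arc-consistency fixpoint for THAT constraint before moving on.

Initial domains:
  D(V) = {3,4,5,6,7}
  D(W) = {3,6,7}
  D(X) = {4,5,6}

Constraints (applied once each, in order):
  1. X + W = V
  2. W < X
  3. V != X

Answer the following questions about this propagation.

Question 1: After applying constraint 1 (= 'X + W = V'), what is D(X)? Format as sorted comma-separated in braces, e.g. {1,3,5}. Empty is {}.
Answer: {4}

Derivation:
Constraint 1 (X + W = V) on D(X)={4,5,6} D(W)={3,6,7} D(V)={3,4,5,6,7}: X {4,5,6}->{4}; W {3,6,7}->{3}; V {3,4,5,6,7}->{7}
So after constraint 1: D(X) = {4}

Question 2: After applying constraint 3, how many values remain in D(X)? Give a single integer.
Constraint 1 (X + W = V) on D(X)={4,5,6} D(W)={3,6,7} D(V)={3,4,5,6,7}: X {4,5,6}->{4}; W {3,6,7}->{3}; V {3,4,5,6,7}->{7}
Constraint 2 (W < X) on D(W)={3} D(X)={4}: no change
Constraint 3 (V != X) on D(V)={7} D(X)={4}: no change
So after constraint 3: D(X)={4}, size = 1

Answer: 1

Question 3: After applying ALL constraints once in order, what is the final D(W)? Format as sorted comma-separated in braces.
Answer: {3}

Derivation:
Constraint 1 (X + W = V) on D(X)={4,5,6} D(W)={3,6,7} D(V)={3,4,5,6,7}: X {4,5,6}->{4}; W {3,6,7}->{3}; V {3,4,5,6,7}->{7}
Constraint 2 (W < X) on D(W)={3} D(X)={4}: no change
Constraint 3 (V != X) on D(V)={7} D(X)={4}: no change
So after all 3 constraints: D(W) = {3}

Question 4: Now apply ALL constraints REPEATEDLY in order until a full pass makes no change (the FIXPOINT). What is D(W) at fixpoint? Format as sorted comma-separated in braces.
pass 0 (initial): D(W)={3,6,7}
pass 1: V {3,4,5,6,7}->{7}; W {3,6,7}->{3}; X {4,5,6}->{4}
pass 2: no change
Fixpoint after 2 passes: D(W) = {3}

Answer: {3}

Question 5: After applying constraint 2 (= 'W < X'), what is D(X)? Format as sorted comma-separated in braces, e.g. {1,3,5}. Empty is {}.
Constraint 1 (X + W = V) on D(X)={4,5,6} D(W)={3,6,7} D(V)={3,4,5,6,7}: X {4,5,6}->{4}; W {3,6,7}->{3}; V {3,4,5,6,7}->{7}
Constraint 2 (W < X) on D(W)={3} D(X)={4}: no change
So after constraint 2: D(X) = {4}

Answer: {4}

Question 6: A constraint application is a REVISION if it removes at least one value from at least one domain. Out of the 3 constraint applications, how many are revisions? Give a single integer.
Constraint 1 (X + W = V) on D(X)={4,5,6} D(W)={3,6,7} D(V)={3,4,5,6,7}: X {4,5,6}->{4}; W {3,6,7}->{3}; V {3,4,5,6,7}->{7} => REVISION
Constraint 2 (W < X) on D(W)={3} D(X)={4}: no change => not a revision
Constraint 3 (V != X) on D(V)={7} D(X)={4}: no change => not a revision
Total revisions = 1

Answer: 1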